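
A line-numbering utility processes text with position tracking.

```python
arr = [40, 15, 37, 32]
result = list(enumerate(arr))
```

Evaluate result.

Step 1: enumerate pairs each element with its index:
  (0, 40)
  (1, 15)
  (2, 37)
  (3, 32)
Therefore result = [(0, 40), (1, 15), (2, 37), (3, 32)].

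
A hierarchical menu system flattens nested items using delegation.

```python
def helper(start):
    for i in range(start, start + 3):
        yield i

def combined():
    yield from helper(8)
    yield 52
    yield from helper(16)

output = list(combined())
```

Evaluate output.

Step 1: combined() delegates to helper(8):
  yield 8
  yield 9
  yield 10
Step 2: yield 52
Step 3: Delegates to helper(16):
  yield 16
  yield 17
  yield 18
Therefore output = [8, 9, 10, 52, 16, 17, 18].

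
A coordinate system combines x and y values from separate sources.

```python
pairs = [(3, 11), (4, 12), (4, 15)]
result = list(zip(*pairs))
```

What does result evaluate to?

Step 1: zip(*pairs) transposes: unzips [(3, 11), (4, 12), (4, 15)] into separate sequences.
Step 2: First elements: (3, 4, 4), second elements: (11, 12, 15).
Therefore result = [(3, 4, 4), (11, 12, 15)].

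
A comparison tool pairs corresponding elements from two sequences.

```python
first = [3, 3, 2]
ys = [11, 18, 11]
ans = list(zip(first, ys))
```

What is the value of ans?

Step 1: zip pairs elements at same index:
  Index 0: (3, 11)
  Index 1: (3, 18)
  Index 2: (2, 11)
Therefore ans = [(3, 11), (3, 18), (2, 11)].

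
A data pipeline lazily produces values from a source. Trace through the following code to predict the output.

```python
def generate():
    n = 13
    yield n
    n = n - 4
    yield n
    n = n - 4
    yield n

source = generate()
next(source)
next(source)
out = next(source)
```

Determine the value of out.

Step 1: Trace through generator execution:
  Yield 1: n starts at 13, yield 13
  Yield 2: n = 13 - 4 = 9, yield 9
  Yield 3: n = 9 - 4 = 5, yield 5
Step 2: First next() gets 13, second next() gets the second value, third next() yields 5.
Therefore out = 5.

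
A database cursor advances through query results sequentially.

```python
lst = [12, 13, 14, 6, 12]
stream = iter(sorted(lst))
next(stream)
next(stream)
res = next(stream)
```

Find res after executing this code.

Step 1: sorted([12, 13, 14, 6, 12]) = [6, 12, 12, 13, 14].
Step 2: Create iterator and skip 2 elements.
Step 3: next() returns 12.
Therefore res = 12.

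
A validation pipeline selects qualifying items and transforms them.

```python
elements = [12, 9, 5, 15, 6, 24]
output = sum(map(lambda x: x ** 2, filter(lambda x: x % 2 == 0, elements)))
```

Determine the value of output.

Step 1: Filter even numbers from [12, 9, 5, 15, 6, 24]: [12, 6, 24]
Step 2: Square each: [144, 36, 576]
Step 3: Sum = 756.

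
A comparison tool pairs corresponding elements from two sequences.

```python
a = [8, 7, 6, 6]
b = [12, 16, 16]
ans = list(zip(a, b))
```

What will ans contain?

Step 1: zip stops at shortest (len(a)=4, len(b)=3):
  Index 0: (8, 12)
  Index 1: (7, 16)
  Index 2: (6, 16)
Step 2: Last element of a (6) has no pair, dropped.
Therefore ans = [(8, 12), (7, 16), (6, 16)].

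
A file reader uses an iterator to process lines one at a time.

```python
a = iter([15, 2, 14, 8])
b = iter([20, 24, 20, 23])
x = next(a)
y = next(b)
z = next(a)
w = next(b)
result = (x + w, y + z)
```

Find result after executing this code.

Step 1: a iterates [15, 2, 14, 8], b iterates [20, 24, 20, 23].
Step 2: x = next(a) = 15, y = next(b) = 20.
Step 3: z = next(a) = 2, w = next(b) = 24.
Step 4: result = (15 + 24, 20 + 2) = (39, 22).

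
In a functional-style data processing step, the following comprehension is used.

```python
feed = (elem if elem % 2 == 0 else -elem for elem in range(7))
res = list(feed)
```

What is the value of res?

Step 1: For each elem in range(7), yield elem if even, else -elem:
  elem=0: even, yield 0
  elem=1: odd, yield -1
  elem=2: even, yield 2
  elem=3: odd, yield -3
  elem=4: even, yield 4
  elem=5: odd, yield -5
  elem=6: even, yield 6
Therefore res = [0, -1, 2, -3, 4, -5, 6].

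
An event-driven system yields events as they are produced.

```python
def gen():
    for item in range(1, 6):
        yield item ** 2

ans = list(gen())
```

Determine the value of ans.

Step 1: For each item in range(1, 6), yield item**2:
  item=1: yield 1**2 = 1
  item=2: yield 2**2 = 4
  item=3: yield 3**2 = 9
  item=4: yield 4**2 = 16
  item=5: yield 5**2 = 25
Therefore ans = [1, 4, 9, 16, 25].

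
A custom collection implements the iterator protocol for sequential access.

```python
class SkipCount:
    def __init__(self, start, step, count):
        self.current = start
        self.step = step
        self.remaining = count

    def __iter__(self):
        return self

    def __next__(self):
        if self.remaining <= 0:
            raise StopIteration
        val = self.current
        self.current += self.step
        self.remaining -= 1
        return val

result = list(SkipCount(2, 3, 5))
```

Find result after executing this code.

Step 1: SkipCount starts at 2, increments by 3, for 5 steps:
  Yield 2, then current += 3
  Yield 5, then current += 3
  Yield 8, then current += 3
  Yield 11, then current += 3
  Yield 14, then current += 3
Therefore result = [2, 5, 8, 11, 14].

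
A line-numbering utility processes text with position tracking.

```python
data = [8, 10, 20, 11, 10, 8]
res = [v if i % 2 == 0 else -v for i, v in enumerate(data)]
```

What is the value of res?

Step 1: For each (i, v), keep v if i is even, negate if odd:
  i=0 (even): keep 8
  i=1 (odd): negate to -10
  i=2 (even): keep 20
  i=3 (odd): negate to -11
  i=4 (even): keep 10
  i=5 (odd): negate to -8
Therefore res = [8, -10, 20, -11, 10, -8].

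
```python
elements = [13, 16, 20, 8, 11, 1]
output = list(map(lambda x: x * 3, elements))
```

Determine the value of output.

Step 1: Apply lambda x: x * 3 to each element:
  13 -> 39
  16 -> 48
  20 -> 60
  8 -> 24
  11 -> 33
  1 -> 3
Therefore output = [39, 48, 60, 24, 33, 3].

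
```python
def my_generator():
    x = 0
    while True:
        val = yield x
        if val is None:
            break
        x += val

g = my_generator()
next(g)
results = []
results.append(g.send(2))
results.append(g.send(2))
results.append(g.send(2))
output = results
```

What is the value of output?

Step 1: next(g) -> yield 0.
Step 2: send(2) -> x = 2, yield 2.
Step 3: send(2) -> x = 4, yield 4.
Step 4: send(2) -> x = 6, yield 6.
Therefore output = [2, 4, 6].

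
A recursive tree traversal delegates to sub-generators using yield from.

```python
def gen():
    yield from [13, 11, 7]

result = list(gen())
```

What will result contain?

Step 1: yield from delegates to the iterable, yielding each element.
Step 2: Collected values: [13, 11, 7].
Therefore result = [13, 11, 7].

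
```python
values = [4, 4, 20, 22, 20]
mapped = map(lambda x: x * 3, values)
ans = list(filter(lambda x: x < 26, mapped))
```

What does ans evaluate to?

Step 1: Map x * 3:
  4 -> 12
  4 -> 12
  20 -> 60
  22 -> 66
  20 -> 60
Step 2: Filter for < 26:
  12: kept
  12: kept
  60: removed
  66: removed
  60: removed
Therefore ans = [12, 12].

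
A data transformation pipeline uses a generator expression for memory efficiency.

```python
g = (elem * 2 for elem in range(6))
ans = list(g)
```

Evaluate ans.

Step 1: For each elem in range(6), compute elem*2:
  elem=0: 0*2 = 0
  elem=1: 1*2 = 2
  elem=2: 2*2 = 4
  elem=3: 3*2 = 6
  elem=4: 4*2 = 8
  elem=5: 5*2 = 10
Therefore ans = [0, 2, 4, 6, 8, 10].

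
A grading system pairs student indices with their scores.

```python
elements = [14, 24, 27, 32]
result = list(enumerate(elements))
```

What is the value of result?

Step 1: enumerate pairs each element with its index:
  (0, 14)
  (1, 24)
  (2, 27)
  (3, 32)
Therefore result = [(0, 14), (1, 24), (2, 27), (3, 32)].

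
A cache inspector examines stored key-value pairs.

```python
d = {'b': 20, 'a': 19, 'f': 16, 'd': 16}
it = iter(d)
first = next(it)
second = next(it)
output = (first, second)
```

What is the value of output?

Step 1: iter(d) iterates over keys: ['b', 'a', 'f', 'd'].
Step 2: first = next(it) = 'b', second = next(it) = 'a'.
Therefore output = ('b', 'a').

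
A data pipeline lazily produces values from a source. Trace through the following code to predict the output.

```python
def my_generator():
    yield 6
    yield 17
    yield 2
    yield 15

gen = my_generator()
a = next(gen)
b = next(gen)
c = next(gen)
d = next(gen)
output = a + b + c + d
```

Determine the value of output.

Step 1: Create generator and consume all values:
  a = next(gen) = 6
  b = next(gen) = 17
  c = next(gen) = 2
  d = next(gen) = 15
Step 2: output = 6 + 17 + 2 + 15 = 40.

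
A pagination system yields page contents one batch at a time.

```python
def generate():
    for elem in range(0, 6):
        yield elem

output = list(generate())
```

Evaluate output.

Step 1: The generator yields each value from range(0, 6).
Step 2: list() consumes all yields: [0, 1, 2, 3, 4, 5].
Therefore output = [0, 1, 2, 3, 4, 5].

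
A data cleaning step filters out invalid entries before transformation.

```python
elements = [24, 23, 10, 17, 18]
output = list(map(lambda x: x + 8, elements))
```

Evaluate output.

Step 1: Apply lambda x: x + 8 to each element:
  24 -> 32
  23 -> 31
  10 -> 18
  17 -> 25
  18 -> 26
Therefore output = [32, 31, 18, 25, 26].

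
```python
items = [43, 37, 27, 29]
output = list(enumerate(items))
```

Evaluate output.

Step 1: enumerate pairs each element with its index:
  (0, 43)
  (1, 37)
  (2, 27)
  (3, 29)
Therefore output = [(0, 43), (1, 37), (2, 27), (3, 29)].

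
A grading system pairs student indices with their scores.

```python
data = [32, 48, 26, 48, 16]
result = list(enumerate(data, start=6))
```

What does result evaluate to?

Step 1: enumerate with start=6:
  (6, 32)
  (7, 48)
  (8, 26)
  (9, 48)
  (10, 16)
Therefore result = [(6, 32), (7, 48), (8, 26), (9, 48), (10, 16)].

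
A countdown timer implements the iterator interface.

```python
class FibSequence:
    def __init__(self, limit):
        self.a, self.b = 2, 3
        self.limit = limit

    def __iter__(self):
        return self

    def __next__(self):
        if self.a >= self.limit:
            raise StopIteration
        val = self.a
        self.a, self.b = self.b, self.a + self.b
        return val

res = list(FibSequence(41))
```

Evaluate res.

Step 1: Fibonacci-like sequence (a=2, b=3) until >= 41:
  Yield 2, then a,b = 3,5
  Yield 3, then a,b = 5,8
  Yield 5, then a,b = 8,13
  Yield 8, then a,b = 13,21
  Yield 13, then a,b = 21,34
  Yield 21, then a,b = 34,55
  Yield 34, then a,b = 55,89
Step 2: 55 >= 41, stop.
Therefore res = [2, 3, 5, 8, 13, 21, 34].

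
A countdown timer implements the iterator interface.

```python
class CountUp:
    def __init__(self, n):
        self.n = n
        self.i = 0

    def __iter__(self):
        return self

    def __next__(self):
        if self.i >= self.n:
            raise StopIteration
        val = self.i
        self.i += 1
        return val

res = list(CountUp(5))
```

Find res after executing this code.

Step 1: CountUp(5) creates an iterator counting 0 to 4.
Step 2: list() consumes all values: [0, 1, 2, 3, 4].
Therefore res = [0, 1, 2, 3, 4].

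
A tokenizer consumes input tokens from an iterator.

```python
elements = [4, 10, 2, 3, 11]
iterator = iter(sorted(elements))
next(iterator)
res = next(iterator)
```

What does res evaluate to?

Step 1: sorted([4, 10, 2, 3, 11]) = [2, 3, 4, 10, 11].
Step 2: Create iterator and skip 1 elements.
Step 3: next() returns 3.
Therefore res = 3.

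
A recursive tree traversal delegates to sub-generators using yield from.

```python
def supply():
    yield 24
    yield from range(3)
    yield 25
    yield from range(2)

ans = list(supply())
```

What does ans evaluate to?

Step 1: Trace yields in order:
  yield 24
  yield 0
  yield 1
  yield 2
  yield 25
  yield 0
  yield 1
Therefore ans = [24, 0, 1, 2, 25, 0, 1].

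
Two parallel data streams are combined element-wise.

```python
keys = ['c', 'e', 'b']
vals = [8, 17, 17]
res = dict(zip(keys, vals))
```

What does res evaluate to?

Step 1: zip pairs keys with values:
  'c' -> 8
  'e' -> 17
  'b' -> 17
Therefore res = {'c': 8, 'e': 17, 'b': 17}.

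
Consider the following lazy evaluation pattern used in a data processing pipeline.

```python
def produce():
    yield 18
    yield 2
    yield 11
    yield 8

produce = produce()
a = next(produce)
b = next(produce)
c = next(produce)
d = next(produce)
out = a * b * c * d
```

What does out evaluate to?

Step 1: Create generator and consume all values:
  a = next(produce) = 18
  b = next(produce) = 2
  c = next(produce) = 11
  d = next(produce) = 8
Step 2: out = 18 * 2 * 11 * 8 = 3168.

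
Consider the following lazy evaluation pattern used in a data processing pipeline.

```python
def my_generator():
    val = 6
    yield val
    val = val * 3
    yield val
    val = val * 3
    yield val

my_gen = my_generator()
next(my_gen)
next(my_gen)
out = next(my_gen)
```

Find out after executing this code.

Step 1: Trace through generator execution:
  Yield 1: val starts at 6, yield 6
  Yield 2: val = 6 * 3 = 18, yield 18
  Yield 3: val = 18 * 3 = 54, yield 54
Step 2: First next() gets 6, second next() gets the second value, third next() yields 54.
Therefore out = 54.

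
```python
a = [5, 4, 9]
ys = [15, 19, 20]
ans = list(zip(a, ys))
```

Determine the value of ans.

Step 1: zip pairs elements at same index:
  Index 0: (5, 15)
  Index 1: (4, 19)
  Index 2: (9, 20)
Therefore ans = [(5, 15), (4, 19), (9, 20)].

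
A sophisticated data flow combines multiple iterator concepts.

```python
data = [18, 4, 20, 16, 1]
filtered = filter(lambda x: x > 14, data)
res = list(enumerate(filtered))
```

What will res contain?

Step 1: Filter [18, 4, 20, 16, 1] for > 14: [18, 20, 16].
Step 2: enumerate re-indexes from 0: [(0, 18), (1, 20), (2, 16)].
Therefore res = [(0, 18), (1, 20), (2, 16)].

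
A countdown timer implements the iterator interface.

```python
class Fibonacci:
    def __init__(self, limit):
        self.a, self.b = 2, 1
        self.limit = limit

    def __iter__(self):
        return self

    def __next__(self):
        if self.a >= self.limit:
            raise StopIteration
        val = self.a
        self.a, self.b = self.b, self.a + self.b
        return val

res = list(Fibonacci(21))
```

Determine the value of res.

Step 1: Fibonacci-like sequence (a=2, b=1) until >= 21:
  Yield 2, then a,b = 1,3
  Yield 1, then a,b = 3,4
  Yield 3, then a,b = 4,7
  Yield 4, then a,b = 7,11
  Yield 7, then a,b = 11,18
  Yield 11, then a,b = 18,29
  Yield 18, then a,b = 29,47
Step 2: 29 >= 21, stop.
Therefore res = [2, 1, 3, 4, 7, 11, 18].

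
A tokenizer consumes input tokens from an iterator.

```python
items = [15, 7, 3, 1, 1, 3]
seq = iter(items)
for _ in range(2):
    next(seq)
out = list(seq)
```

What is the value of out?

Step 1: Create iterator over [15, 7, 3, 1, 1, 3].
Step 2: Advance 2 positions (consuming [15, 7]).
Step 3: list() collects remaining elements: [3, 1, 1, 3].
Therefore out = [3, 1, 1, 3].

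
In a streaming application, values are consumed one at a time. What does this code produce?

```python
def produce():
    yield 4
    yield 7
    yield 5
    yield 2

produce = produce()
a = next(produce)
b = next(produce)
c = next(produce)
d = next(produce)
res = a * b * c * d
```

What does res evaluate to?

Step 1: Create generator and consume all values:
  a = next(produce) = 4
  b = next(produce) = 7
  c = next(produce) = 5
  d = next(produce) = 2
Step 2: res = 4 * 7 * 5 * 2 = 280.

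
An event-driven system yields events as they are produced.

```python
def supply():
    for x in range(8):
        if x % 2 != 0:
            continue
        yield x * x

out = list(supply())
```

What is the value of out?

Step 1: Only yield x**2 when x is divisible by 2:
  x=0: 0 % 2 == 0, yield 0**2 = 0
  x=2: 2 % 2 == 0, yield 2**2 = 4
  x=4: 4 % 2 == 0, yield 4**2 = 16
  x=6: 6 % 2 == 0, yield 6**2 = 36
Therefore out = [0, 4, 16, 36].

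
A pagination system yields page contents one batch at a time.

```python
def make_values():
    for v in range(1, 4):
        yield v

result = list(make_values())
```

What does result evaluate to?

Step 1: The generator yields each value from range(1, 4).
Step 2: list() consumes all yields: [1, 2, 3].
Therefore result = [1, 2, 3].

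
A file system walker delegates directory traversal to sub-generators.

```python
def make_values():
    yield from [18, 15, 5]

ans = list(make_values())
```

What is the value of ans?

Step 1: yield from delegates to the iterable, yielding each element.
Step 2: Collected values: [18, 15, 5].
Therefore ans = [18, 15, 5].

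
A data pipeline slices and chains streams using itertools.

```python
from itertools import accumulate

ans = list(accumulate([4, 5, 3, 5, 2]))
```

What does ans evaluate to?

Step 1: accumulate computes running sums:
  + 4 = 4
  + 5 = 9
  + 3 = 12
  + 5 = 17
  + 2 = 19
Therefore ans = [4, 9, 12, 17, 19].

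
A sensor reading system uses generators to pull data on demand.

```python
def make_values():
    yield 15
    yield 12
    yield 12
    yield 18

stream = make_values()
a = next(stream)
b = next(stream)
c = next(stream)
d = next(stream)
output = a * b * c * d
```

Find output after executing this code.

Step 1: Create generator and consume all values:
  a = next(stream) = 15
  b = next(stream) = 12
  c = next(stream) = 12
  d = next(stream) = 18
Step 2: output = 15 * 12 * 12 * 18 = 38880.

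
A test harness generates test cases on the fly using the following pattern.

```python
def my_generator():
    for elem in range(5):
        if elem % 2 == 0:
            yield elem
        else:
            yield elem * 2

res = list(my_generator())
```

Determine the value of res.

Step 1: For each elem in range(5), yield elem if even, else elem*2:
  elem=0 (even): yield 0
  elem=1 (odd): yield 1*2 = 2
  elem=2 (even): yield 2
  elem=3 (odd): yield 3*2 = 6
  elem=4 (even): yield 4
Therefore res = [0, 2, 2, 6, 4].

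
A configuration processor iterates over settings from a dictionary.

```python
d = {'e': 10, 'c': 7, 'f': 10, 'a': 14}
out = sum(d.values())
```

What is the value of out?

Step 1: d.values() = [10, 7, 10, 14].
Step 2: sum = 41.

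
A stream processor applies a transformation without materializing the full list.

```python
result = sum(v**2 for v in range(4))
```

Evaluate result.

Step 1: Compute v**2 for each v in range(4):
  v=0: 0**2 = 0
  v=1: 1**2 = 1
  v=2: 2**2 = 4
  v=3: 3**2 = 9
Step 2: sum = 0 + 1 + 4 + 9 = 14.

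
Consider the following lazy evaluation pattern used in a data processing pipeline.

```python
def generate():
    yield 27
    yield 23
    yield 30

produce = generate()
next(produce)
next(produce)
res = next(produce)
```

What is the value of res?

Step 1: generate() creates a generator.
Step 2: next(produce) yields 27 (consumed and discarded).
Step 3: next(produce) yields 23 (consumed and discarded).
Step 4: next(produce) yields 30, assigned to res.
Therefore res = 30.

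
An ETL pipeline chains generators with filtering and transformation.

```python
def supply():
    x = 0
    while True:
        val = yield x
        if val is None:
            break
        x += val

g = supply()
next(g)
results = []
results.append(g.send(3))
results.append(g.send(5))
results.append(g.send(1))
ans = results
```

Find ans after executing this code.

Step 1: next(g) -> yield 0.
Step 2: send(3) -> x = 3, yield 3.
Step 3: send(5) -> x = 8, yield 8.
Step 4: send(1) -> x = 9, yield 9.
Therefore ans = [3, 8, 9].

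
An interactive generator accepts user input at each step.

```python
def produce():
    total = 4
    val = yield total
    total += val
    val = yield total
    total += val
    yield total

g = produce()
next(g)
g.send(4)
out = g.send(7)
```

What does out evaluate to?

Step 1: next() -> yield total=4.
Step 2: send(4) -> val=4, total = 4+4 = 8, yield 8.
Step 3: send(7) -> val=7, total = 8+7 = 15, yield 15.
Therefore out = 15.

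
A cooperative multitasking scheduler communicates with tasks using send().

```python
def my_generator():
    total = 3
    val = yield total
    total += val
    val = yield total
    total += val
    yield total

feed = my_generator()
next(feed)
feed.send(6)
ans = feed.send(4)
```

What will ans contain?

Step 1: next() -> yield total=3.
Step 2: send(6) -> val=6, total = 3+6 = 9, yield 9.
Step 3: send(4) -> val=4, total = 9+4 = 13, yield 13.
Therefore ans = 13.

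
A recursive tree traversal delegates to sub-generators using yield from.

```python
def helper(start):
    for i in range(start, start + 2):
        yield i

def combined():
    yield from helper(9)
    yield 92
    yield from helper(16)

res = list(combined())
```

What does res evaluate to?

Step 1: combined() delegates to helper(9):
  yield 9
  yield 10
Step 2: yield 92
Step 3: Delegates to helper(16):
  yield 16
  yield 17
Therefore res = [9, 10, 92, 16, 17].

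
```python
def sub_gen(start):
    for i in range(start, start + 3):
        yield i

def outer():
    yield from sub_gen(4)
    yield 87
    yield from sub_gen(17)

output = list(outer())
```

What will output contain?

Step 1: outer() delegates to sub_gen(4):
  yield 4
  yield 5
  yield 6
Step 2: yield 87
Step 3: Delegates to sub_gen(17):
  yield 17
  yield 18
  yield 19
Therefore output = [4, 5, 6, 87, 17, 18, 19].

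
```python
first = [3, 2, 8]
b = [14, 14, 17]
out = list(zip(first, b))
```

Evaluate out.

Step 1: zip pairs elements at same index:
  Index 0: (3, 14)
  Index 1: (2, 14)
  Index 2: (8, 17)
Therefore out = [(3, 14), (2, 14), (8, 17)].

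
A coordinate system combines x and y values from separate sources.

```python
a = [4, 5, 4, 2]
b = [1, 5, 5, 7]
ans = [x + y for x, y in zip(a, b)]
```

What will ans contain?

Step 1: Add corresponding elements:
  4 + 1 = 5
  5 + 5 = 10
  4 + 5 = 9
  2 + 7 = 9
Therefore ans = [5, 10, 9, 9].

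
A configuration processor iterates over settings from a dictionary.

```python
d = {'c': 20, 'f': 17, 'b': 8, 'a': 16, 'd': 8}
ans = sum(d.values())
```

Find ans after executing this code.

Step 1: d.values() = [20, 17, 8, 16, 8].
Step 2: sum = 69.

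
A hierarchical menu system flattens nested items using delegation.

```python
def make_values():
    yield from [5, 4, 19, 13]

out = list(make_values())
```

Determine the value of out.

Step 1: yield from delegates to the iterable, yielding each element.
Step 2: Collected values: [5, 4, 19, 13].
Therefore out = [5, 4, 19, 13].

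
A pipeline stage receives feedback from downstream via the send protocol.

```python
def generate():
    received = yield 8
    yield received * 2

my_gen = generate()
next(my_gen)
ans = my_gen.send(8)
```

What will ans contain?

Step 1: next(my_gen) advances to first yield, producing 8.
Step 2: send(8) resumes, received = 8.
Step 3: yield received * 2 = 8 * 2 = 16.
Therefore ans = 16.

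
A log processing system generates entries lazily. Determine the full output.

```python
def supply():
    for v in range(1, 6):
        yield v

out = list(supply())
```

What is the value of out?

Step 1: The generator yields each value from range(1, 6).
Step 2: list() consumes all yields: [1, 2, 3, 4, 5].
Therefore out = [1, 2, 3, 4, 5].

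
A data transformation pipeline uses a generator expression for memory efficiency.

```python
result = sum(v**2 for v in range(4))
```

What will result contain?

Step 1: Compute v**2 for each v in range(4):
  v=0: 0**2 = 0
  v=1: 1**2 = 1
  v=2: 2**2 = 4
  v=3: 3**2 = 9
Step 2: sum = 0 + 1 + 4 + 9 = 14.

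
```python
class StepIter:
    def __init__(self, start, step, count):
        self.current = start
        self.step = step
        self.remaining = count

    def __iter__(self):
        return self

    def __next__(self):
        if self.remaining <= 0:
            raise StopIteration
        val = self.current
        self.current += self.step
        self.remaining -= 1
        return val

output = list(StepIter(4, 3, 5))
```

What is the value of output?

Step 1: StepIter starts at 4, increments by 3, for 5 steps:
  Yield 4, then current += 3
  Yield 7, then current += 3
  Yield 10, then current += 3
  Yield 13, then current += 3
  Yield 16, then current += 3
Therefore output = [4, 7, 10, 13, 16].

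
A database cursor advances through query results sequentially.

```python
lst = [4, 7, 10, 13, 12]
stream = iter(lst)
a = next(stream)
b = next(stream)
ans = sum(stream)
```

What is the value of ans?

Step 1: Create iterator over [4, 7, 10, 13, 12].
Step 2: a = next() = 4, b = next() = 7.
Step 3: sum() of remaining [10, 13, 12] = 35.
Therefore ans = 35.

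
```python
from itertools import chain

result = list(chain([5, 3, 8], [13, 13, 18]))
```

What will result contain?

Step 1: chain() concatenates iterables: [5, 3, 8] + [13, 13, 18].
Therefore result = [5, 3, 8, 13, 13, 18].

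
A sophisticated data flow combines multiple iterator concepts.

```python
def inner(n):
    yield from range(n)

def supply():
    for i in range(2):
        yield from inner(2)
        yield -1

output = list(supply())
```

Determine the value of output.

Step 1: For each i in range(2):
  i=0: yield from inner(2) -> [0, 1], then yield -1
  i=1: yield from inner(2) -> [0, 1], then yield -1
Therefore output = [0, 1, -1, 0, 1, -1].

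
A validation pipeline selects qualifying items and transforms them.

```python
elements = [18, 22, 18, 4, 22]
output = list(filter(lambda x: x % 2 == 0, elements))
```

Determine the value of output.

Step 1: Filter elements divisible by 2:
  18 % 2 = 0: kept
  22 % 2 = 0: kept
  18 % 2 = 0: kept
  4 % 2 = 0: kept
  22 % 2 = 0: kept
Therefore output = [18, 22, 18, 4, 22].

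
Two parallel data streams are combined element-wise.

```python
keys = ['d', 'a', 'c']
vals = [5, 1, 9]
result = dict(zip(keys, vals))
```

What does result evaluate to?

Step 1: zip pairs keys with values:
  'd' -> 5
  'a' -> 1
  'c' -> 9
Therefore result = {'d': 5, 'a': 1, 'c': 9}.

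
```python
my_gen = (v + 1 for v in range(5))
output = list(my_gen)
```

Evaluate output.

Step 1: For each v in range(5), compute v+1:
  v=0: 0+1 = 1
  v=1: 1+1 = 2
  v=2: 2+1 = 3
  v=3: 3+1 = 4
  v=4: 4+1 = 5
Therefore output = [1, 2, 3, 4, 5].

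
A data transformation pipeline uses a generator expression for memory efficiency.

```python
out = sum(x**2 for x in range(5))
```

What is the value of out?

Step 1: Compute x**2 for each x in range(5):
  x=0: 0**2 = 0
  x=1: 1**2 = 1
  x=2: 2**2 = 4
  x=3: 3**2 = 9
  x=4: 4**2 = 16
Step 2: sum = 0 + 1 + 4 + 9 + 16 = 30.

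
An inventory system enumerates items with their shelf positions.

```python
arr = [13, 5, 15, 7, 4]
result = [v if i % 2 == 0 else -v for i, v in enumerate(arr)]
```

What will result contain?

Step 1: For each (i, v), keep v if i is even, negate if odd:
  i=0 (even): keep 13
  i=1 (odd): negate to -5
  i=2 (even): keep 15
  i=3 (odd): negate to -7
  i=4 (even): keep 4
Therefore result = [13, -5, 15, -7, 4].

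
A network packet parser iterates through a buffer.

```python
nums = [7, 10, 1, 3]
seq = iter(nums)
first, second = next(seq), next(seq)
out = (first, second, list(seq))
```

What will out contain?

Step 1: Create iterator over [7, 10, 1, 3].
Step 2: first = 7, second = 10.
Step 3: Remaining elements: [1, 3].
Therefore out = (7, 10, [1, 3]).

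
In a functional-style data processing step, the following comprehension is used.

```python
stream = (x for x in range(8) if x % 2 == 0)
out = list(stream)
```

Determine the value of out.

Step 1: Filter range(8) keeping only even values:
  x=0: even, included
  x=1: odd, excluded
  x=2: even, included
  x=3: odd, excluded
  x=4: even, included
  x=5: odd, excluded
  x=6: even, included
  x=7: odd, excluded
Therefore out = [0, 2, 4, 6].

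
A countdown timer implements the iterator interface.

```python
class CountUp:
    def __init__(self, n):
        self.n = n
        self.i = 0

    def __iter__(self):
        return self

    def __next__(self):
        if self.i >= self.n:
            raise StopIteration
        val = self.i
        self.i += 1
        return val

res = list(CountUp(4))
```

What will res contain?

Step 1: CountUp(4) creates an iterator counting 0 to 3.
Step 2: list() consumes all values: [0, 1, 2, 3].
Therefore res = [0, 1, 2, 3].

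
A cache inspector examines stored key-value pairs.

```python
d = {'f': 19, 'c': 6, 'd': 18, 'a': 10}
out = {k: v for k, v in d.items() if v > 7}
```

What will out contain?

Step 1: Filter items where value > 7:
  'f': 19 > 7: kept
  'c': 6 <= 7: removed
  'd': 18 > 7: kept
  'a': 10 > 7: kept
Therefore out = {'f': 19, 'd': 18, 'a': 10}.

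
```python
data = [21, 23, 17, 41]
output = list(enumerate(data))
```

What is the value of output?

Step 1: enumerate pairs each element with its index:
  (0, 21)
  (1, 23)
  (2, 17)
  (3, 41)
Therefore output = [(0, 21), (1, 23), (2, 17), (3, 41)].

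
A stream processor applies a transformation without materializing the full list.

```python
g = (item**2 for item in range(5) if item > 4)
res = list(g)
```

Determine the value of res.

Step 1: For range(5), keep item > 4, then square:
  item=0: 0 <= 4, excluded
  item=1: 1 <= 4, excluded
  item=2: 2 <= 4, excluded
  item=3: 3 <= 4, excluded
  item=4: 4 <= 4, excluded
Therefore res = [].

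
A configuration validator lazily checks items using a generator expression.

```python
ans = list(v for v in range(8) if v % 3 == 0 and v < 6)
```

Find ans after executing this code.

Step 1: Filter range(8) where v % 3 == 0 and v < 6:
  v=0: both conditions met, included
  v=1: excluded (1 % 3 != 0)
  v=2: excluded (2 % 3 != 0)
  v=3: both conditions met, included
  v=4: excluded (4 % 3 != 0)
  v=5: excluded (5 % 3 != 0)
  v=6: excluded (6 >= 6)
  v=7: excluded (7 % 3 != 0, 7 >= 6)
Therefore ans = [0, 3].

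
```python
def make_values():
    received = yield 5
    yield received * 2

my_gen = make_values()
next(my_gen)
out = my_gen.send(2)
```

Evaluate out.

Step 1: next(my_gen) advances to first yield, producing 5.
Step 2: send(2) resumes, received = 2.
Step 3: yield received * 2 = 2 * 2 = 4.
Therefore out = 4.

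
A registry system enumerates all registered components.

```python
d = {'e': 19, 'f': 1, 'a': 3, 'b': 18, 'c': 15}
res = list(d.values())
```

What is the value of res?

Step 1: d.values() returns the dictionary values in insertion order.
Therefore res = [19, 1, 3, 18, 15].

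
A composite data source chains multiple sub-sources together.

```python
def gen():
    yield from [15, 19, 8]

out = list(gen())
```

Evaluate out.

Step 1: yield from delegates to the iterable, yielding each element.
Step 2: Collected values: [15, 19, 8].
Therefore out = [15, 19, 8].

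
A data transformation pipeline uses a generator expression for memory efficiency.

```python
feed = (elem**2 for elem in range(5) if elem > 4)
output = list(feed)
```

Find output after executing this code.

Step 1: For range(5), keep elem > 4, then square:
  elem=0: 0 <= 4, excluded
  elem=1: 1 <= 4, excluded
  elem=2: 2 <= 4, excluded
  elem=3: 3 <= 4, excluded
  elem=4: 4 <= 4, excluded
Therefore output = [].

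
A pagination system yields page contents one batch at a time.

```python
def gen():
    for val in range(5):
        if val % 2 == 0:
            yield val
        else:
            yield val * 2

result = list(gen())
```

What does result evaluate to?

Step 1: For each val in range(5), yield val if even, else val*2:
  val=0 (even): yield 0
  val=1 (odd): yield 1*2 = 2
  val=2 (even): yield 2
  val=3 (odd): yield 3*2 = 6
  val=4 (even): yield 4
Therefore result = [0, 2, 2, 6, 4].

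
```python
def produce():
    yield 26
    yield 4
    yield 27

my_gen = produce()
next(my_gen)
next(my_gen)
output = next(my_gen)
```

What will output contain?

Step 1: produce() creates a generator.
Step 2: next(my_gen) yields 26 (consumed and discarded).
Step 3: next(my_gen) yields 4 (consumed and discarded).
Step 4: next(my_gen) yields 27, assigned to output.
Therefore output = 27.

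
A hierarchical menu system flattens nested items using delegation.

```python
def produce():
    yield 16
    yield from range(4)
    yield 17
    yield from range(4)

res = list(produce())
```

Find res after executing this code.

Step 1: Trace yields in order:
  yield 16
  yield 0
  yield 1
  yield 2
  yield 3
  yield 17
  yield 0
  yield 1
  yield 2
  yield 3
Therefore res = [16, 0, 1, 2, 3, 17, 0, 1, 2, 3].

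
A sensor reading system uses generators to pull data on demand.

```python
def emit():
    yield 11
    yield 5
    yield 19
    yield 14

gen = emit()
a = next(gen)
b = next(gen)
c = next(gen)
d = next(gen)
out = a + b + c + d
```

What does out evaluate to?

Step 1: Create generator and consume all values:
  a = next(gen) = 11
  b = next(gen) = 5
  c = next(gen) = 19
  d = next(gen) = 14
Step 2: out = 11 + 5 + 19 + 14 = 49.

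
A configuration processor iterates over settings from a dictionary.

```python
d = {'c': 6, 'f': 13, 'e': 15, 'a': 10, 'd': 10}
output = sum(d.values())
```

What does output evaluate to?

Step 1: d.values() = [6, 13, 15, 10, 10].
Step 2: sum = 54.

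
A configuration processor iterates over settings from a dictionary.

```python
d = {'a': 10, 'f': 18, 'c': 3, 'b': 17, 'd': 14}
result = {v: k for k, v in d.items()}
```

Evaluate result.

Step 1: Invert dict (swap keys and values):
  'a': 10 -> 10: 'a'
  'f': 18 -> 18: 'f'
  'c': 3 -> 3: 'c'
  'b': 17 -> 17: 'b'
  'd': 14 -> 14: 'd'
Therefore result = {10: 'a', 18: 'f', 3: 'c', 17: 'b', 14: 'd'}.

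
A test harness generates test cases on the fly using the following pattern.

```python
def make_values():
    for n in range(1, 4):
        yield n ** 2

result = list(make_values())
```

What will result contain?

Step 1: For each n in range(1, 4), yield n**2:
  n=1: yield 1**2 = 1
  n=2: yield 2**2 = 4
  n=3: yield 3**2 = 9
Therefore result = [1, 4, 9].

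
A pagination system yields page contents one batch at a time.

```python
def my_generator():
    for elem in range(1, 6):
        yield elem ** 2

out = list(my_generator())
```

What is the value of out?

Step 1: For each elem in range(1, 6), yield elem**2:
  elem=1: yield 1**2 = 1
  elem=2: yield 2**2 = 4
  elem=3: yield 3**2 = 9
  elem=4: yield 4**2 = 16
  elem=5: yield 5**2 = 25
Therefore out = [1, 4, 9, 16, 25].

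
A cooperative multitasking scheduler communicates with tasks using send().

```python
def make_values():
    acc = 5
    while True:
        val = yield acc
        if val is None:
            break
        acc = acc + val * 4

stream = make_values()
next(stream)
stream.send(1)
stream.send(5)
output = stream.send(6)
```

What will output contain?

Step 1: next() -> yield acc=5.
Step 2: send(1) -> val=1, acc = 5 + 1*4 = 9, yield 9.
Step 3: send(5) -> val=5, acc = 9 + 5*4 = 29, yield 29.
Step 4: send(6) -> val=6, acc = 29 + 6*4 = 53, yield 53.
Therefore output = 53.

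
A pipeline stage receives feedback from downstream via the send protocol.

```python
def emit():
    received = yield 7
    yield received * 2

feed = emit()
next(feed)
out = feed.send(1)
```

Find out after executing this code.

Step 1: next(feed) advances to first yield, producing 7.
Step 2: send(1) resumes, received = 1.
Step 3: yield received * 2 = 1 * 2 = 2.
Therefore out = 2.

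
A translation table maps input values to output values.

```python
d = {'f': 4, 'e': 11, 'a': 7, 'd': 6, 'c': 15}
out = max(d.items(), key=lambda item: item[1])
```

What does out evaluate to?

Step 1: Find item with maximum value:
  ('f', 4)
  ('e', 11)
  ('a', 7)
  ('d', 6)
  ('c', 15)
Step 2: Maximum value is 15 at key 'c'.
Therefore out = ('c', 15).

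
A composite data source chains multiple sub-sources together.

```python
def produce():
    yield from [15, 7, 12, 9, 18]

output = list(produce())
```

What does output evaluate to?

Step 1: yield from delegates to the iterable, yielding each element.
Step 2: Collected values: [15, 7, 12, 9, 18].
Therefore output = [15, 7, 12, 9, 18].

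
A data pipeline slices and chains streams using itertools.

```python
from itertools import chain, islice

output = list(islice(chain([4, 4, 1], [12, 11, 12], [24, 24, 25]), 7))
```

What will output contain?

Step 1: chain([4, 4, 1], [12, 11, 12], [24, 24, 25]) = [4, 4, 1, 12, 11, 12, 24, 24, 25].
Step 2: islice takes first 7 elements: [4, 4, 1, 12, 11, 12, 24].
Therefore output = [4, 4, 1, 12, 11, 12, 24].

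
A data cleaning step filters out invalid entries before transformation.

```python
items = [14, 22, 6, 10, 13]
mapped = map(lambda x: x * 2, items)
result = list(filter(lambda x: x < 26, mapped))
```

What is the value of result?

Step 1: Map x * 2:
  14 -> 28
  22 -> 44
  6 -> 12
  10 -> 20
  13 -> 26
Step 2: Filter for < 26:
  28: removed
  44: removed
  12: kept
  20: kept
  26: removed
Therefore result = [12, 20].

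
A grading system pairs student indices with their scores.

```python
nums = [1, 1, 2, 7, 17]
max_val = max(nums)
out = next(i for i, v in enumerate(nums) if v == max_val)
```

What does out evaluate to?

Step 1: max([1, 1, 2, 7, 17]) = 17.
Step 2: Find first index where value == 17:
  Index 0: 1 != 17
  Index 1: 1 != 17
  Index 2: 2 != 17
  Index 3: 7 != 17
  Index 4: 17 == 17, found!
Therefore out = 4.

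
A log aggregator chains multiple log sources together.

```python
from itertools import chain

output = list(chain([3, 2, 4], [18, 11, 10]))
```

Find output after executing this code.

Step 1: chain() concatenates iterables: [3, 2, 4] + [18, 11, 10].
Therefore output = [3, 2, 4, 18, 11, 10].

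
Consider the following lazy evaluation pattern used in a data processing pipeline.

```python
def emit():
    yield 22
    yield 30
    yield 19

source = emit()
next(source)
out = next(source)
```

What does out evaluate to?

Step 1: emit() creates a generator.
Step 2: next(source) yields 22 (consumed and discarded).
Step 3: next(source) yields 30, assigned to out.
Therefore out = 30.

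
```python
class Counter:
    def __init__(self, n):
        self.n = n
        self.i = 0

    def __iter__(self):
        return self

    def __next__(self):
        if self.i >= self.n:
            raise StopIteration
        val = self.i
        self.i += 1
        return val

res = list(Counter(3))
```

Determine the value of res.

Step 1: Counter(3) creates an iterator counting 0 to 2.
Step 2: list() consumes all values: [0, 1, 2].
Therefore res = [0, 1, 2].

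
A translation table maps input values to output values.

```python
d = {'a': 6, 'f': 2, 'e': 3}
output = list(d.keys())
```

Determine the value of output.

Step 1: d.keys() returns the dictionary keys in insertion order.
Therefore output = ['a', 'f', 'e'].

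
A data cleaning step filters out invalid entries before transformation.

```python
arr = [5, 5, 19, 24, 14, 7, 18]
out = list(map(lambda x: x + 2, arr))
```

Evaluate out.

Step 1: Apply lambda x: x + 2 to each element:
  5 -> 7
  5 -> 7
  19 -> 21
  24 -> 26
  14 -> 16
  7 -> 9
  18 -> 20
Therefore out = [7, 7, 21, 26, 16, 9, 20].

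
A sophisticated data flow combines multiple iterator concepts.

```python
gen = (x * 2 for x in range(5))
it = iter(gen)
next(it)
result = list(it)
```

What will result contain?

Step 1: Generator produces [0, 2, 4, 6, 8].
Step 2: next(it) consumes first element (0).
Step 3: list(it) collects remaining: [2, 4, 6, 8].
Therefore result = [2, 4, 6, 8].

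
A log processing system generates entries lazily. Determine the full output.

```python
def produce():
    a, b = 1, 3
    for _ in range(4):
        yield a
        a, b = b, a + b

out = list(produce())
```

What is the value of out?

Step 1: Fibonacci-like sequence starting with a=1, b=3:
  Iteration 1: yield a=1, then a,b = 3,4
  Iteration 2: yield a=3, then a,b = 4,7
  Iteration 3: yield a=4, then a,b = 7,11
  Iteration 4: yield a=7, then a,b = 11,18
Therefore out = [1, 3, 4, 7].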